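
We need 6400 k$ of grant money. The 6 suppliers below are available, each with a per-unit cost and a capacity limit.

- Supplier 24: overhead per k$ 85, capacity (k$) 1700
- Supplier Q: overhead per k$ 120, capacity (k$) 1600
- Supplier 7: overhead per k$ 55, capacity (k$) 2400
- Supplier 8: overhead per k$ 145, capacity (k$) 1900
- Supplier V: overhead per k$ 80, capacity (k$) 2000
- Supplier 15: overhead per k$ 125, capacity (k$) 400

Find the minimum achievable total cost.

Cheapest first:
Supplier 7 at 55: take all 2400 k$ → 4000 still needed.
Supplier V at 80: take all 2000 k$ → 2000 still needed.
Supplier 24 (85): use full 1700 → 300 k$ to go.
Supplier Q (120): take the remaining 300 → done.
Supplier 15, Supplier 8: unused.
Cost = 2400×55 + 2000×80 + 1700×85 + 300×120 = 472500.

472500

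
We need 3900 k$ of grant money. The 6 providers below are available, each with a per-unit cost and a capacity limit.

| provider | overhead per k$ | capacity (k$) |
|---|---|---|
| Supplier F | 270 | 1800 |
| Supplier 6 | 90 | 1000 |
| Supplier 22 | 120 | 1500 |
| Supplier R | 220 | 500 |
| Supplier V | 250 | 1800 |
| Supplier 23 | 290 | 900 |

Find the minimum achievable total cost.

605000

Cheapest first:
Take 1000 from Supplier 6 at 90 → need 2900 more.
Supplier 22 at 120: take all 1500 k$ → 1400 still needed.
Supplier R at 220: take all 500 k$ → 900 still needed.
Supplier V (250): take the remaining 900 → done.
Supplier F, Supplier 23: unused.
Cost = 1000×90 + 1500×120 + 500×220 + 900×250 = 605000.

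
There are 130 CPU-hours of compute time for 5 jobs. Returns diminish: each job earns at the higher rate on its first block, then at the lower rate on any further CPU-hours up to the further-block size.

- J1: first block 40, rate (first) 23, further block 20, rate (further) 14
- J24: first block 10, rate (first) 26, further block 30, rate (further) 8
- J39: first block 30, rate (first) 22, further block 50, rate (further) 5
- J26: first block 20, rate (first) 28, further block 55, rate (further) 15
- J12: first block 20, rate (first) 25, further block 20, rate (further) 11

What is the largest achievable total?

3050

Rank every tier by rate: J26/first 28 > J24/first 26 > J12/first 25 > J1/first 23 > J39/first 22 > J26/second 15 > J1/second 14 > J12/second 11 > J24/second 8 > J39/second 5.
J26/first (28): +20 — 110 left.
Fill J24 first block (10 at 26) — 100 left.
J12/first (25): +20 — 80 left.
J1 first at 23: fill all 40 — 40 left.
Fill J39 first block (30 at 22) — 10 left.
J26 second at 15: only 10 left, fill 10.
Total = 28×20 + 26×10 + 25×20 + 23×40 + 22×30 + 15×10 = 3050.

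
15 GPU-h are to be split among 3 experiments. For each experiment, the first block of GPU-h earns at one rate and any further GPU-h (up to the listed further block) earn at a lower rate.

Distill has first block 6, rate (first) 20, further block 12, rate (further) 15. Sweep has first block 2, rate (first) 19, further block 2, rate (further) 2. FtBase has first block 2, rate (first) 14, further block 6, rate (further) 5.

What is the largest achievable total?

263

Rank every tier by rate: Distill/tier1 20 > Sweep/tier1 19 > Distill/tier2 15 > FtBase/tier1 14 > FtBase/tier2 5 > Sweep/tier2 2.
Distill/tier1 (20): +6 → 9 left.
Sweep tier1 at 19: fill all 2 → 7 left.
7 remain; put them into Distill tier2 at 15.
Total = 20×6 + 19×2 + 15×7 = 263.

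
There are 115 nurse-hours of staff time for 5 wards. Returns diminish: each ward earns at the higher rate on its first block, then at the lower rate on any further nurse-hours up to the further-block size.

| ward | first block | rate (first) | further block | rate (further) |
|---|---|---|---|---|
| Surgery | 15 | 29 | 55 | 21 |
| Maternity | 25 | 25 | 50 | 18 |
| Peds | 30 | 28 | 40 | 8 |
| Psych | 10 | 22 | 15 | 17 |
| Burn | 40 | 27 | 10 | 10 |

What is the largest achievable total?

Order all 10 blocks by rate: Surgery/first 29 > Peds/first 28 > Burn/first 27 > Maternity/first 25 > Psych/first 22 > Surgery/second 21 > Maternity/second 18 > Psych/second 17 > Burn/second 10 > Peds/second 8.
Surgery first at 29: fill all 15 — 100 left.
Fill Peds first block (30 at 28) — 70 left.
Fill Burn first block (40 at 27) — 30 left.
Maternity/first (25): +25 — 5 left.
Psych first at 22: only 5 left, fill 5.
Total = 29×15 + 28×30 + 27×40 + 25×25 + 22×5 = 3090.

3090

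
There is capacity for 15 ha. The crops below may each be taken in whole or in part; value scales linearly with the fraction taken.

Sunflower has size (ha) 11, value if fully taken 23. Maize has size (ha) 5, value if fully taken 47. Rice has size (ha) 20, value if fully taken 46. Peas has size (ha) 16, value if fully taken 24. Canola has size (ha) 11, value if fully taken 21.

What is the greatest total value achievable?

70

Best value per unit of size first: Maize 47/5≈9.4, Rice 46/20≈2.3, Sunflower 23/11≈2.09, Canola 21/11≈1.91, Peas 24/16≈1.5.
Take all of Maize (5 ha, value 47) — 10 ha left.
Fill the last 10 ha with part of Rice: 10/20 of it earns 23.
Total value = 70.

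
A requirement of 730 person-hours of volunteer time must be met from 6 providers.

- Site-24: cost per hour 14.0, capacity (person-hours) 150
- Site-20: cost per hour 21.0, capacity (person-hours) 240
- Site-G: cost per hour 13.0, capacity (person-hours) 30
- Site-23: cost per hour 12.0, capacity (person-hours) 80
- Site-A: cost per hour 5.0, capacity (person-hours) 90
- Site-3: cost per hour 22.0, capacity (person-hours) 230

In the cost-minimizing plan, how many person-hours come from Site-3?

Fill from the cheapest provider first.
Site-A at 5.0: take all 90 person-hours → 640 still needed.
Site-23 at 12.0: take all 80 person-hours → 560 still needed.
Site-G at 13.0: take all 30 person-hours → 530 still needed.
Site-24 at 14.0: take all 150 person-hours → 380 still needed.
Take 240 from Site-20 at 21.0 → need 140 more.
Take 140 from Site-3 at 22.0 to finish.

140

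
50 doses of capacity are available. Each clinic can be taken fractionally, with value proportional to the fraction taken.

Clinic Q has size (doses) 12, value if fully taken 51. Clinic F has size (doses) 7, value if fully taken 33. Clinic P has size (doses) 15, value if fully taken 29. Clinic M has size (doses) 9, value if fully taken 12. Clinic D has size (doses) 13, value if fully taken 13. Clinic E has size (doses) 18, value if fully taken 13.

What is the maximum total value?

132

Rank by value-to-size ratio: Clinic F 33/7≈4.71, Clinic Q 51/12≈4.25, Clinic P 29/15≈1.93, Clinic M 12/9≈1.33, Clinic D 13/13≈1, Clinic E 13/18≈0.722.
Take all of Clinic F (7 doses, value 33) ; 43 doses left.
All 12 doses of Clinic Q fit (value 51) ; 31 remain.
Clinic P: take in full, 15 doses for value 29 ; 16 left.
Clinic M: take in full, 9 doses for value 12 ; 7 left.
Fill the last 7 doses with part of Clinic D: 7/13 of it earns 7.
Total value = 132.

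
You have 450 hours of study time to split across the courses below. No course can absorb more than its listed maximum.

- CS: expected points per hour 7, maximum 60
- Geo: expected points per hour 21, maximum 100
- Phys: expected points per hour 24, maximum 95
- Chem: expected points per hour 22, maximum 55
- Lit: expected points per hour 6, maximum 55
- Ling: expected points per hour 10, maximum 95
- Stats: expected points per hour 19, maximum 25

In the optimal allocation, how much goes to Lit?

Highest expected points per hour first: Phys 24 > Chem 22 > Geo 21 > Stats 19 > Ling 10 > CS 7 > Lit 6.
Give Phys 95 to hit its cap of 95 ; 355 left.
Give Chem 55 to hit its cap of 55 ; 300 left.
Give Geo 100 to hit its cap of 100 ; 200 left.
Stats: +25 to 25 (cap) ; 175 left.
Ling: +95 to 95 (cap) ; 80 left.
Give CS 60 to hit its cap of 60 ; 20 left.
Lit: +20 (room for 55) → 20. Pool exhausted.

20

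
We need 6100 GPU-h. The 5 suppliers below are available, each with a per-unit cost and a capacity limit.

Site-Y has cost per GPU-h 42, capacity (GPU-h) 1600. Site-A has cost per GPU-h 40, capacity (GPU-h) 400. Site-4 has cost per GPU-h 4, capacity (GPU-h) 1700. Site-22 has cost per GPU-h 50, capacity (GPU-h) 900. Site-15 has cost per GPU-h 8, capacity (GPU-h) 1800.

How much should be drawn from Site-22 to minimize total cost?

Use suppliers in increasing cost order.
Site-4 at 4: take all 1700 GPU-h — 4400 still needed.
Site-15 (8): use full 1800 — 2600 GPU-h to go.
Site-A at 40: take all 400 GPU-h — 2200 still needed.
Take 1600 from Site-Y at 42 — need 600 more.
Site-22 (50): take the remaining 600 — done.

600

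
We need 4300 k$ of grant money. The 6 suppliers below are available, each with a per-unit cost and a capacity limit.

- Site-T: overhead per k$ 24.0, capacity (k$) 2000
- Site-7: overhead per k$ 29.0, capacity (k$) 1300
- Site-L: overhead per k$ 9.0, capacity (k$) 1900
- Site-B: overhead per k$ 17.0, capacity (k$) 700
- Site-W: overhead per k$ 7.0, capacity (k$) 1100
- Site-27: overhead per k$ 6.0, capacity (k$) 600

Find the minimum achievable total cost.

Fill from the cheapest supplier first.
Take 600 from Site-27 at 6.0 → need 3700 more.
Site-W at 7.0: take all 1100 k$ → 2600 still needed.
Take 1900 from Site-L at 9.0 → need 700 more.
Take 700 from Site-B at 17.0 → need 0 more.
Site-T, Site-7: unused.
Cost = 600×6.0 + 1100×7.0 + 1900×9.0 + 700×17.0 = 40300.

40300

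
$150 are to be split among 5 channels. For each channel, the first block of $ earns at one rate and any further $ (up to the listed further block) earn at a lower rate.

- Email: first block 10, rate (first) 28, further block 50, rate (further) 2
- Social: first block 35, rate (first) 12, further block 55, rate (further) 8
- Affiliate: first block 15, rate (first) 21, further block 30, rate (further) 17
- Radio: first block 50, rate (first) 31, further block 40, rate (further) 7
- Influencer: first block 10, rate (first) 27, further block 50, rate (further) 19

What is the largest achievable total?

3620

Treat each block as its own option and order by rate: Radio/tier1 31 > Email/tier1 28 > Influencer/tier1 27 > Affiliate/tier1 21 > Influencer/tier2 19 > Affiliate/tier2 17 > Social/tier1 12 > Social/tier2 8 > Radio/tier2 7 > Email/tier2 2.
Radio/tier1 (31): +50 ; 100 left.
Email tier1 at 28: fill all 10 ; 90 left.
Fill Influencer tier1 block (10 at 27) ; 80 left.
Affiliate tier1 at 21: fill all 15 ; 65 left.
Fill Influencer tier2 block (50 at 19) ; 15 left.
Affiliate/tier2: +15 of 30 at 17; pool empty.
Total = 31×50 + 28×10 + 27×10 + 21×15 + 19×50 + 17×15 = 3620.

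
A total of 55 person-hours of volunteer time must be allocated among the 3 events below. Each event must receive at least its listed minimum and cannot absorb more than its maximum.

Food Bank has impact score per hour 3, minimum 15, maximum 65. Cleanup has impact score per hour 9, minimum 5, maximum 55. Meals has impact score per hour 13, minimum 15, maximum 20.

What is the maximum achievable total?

Meeting every minimum uses 15+5+15 = 35 person-hours, leaving 20.
Highest impact score per hour first: Meals 13 > Cleanup 9 > Food Bank 3.
Meals takes 5 more to reach its cap of 20 ; 15 left.
Cleanup has room for 50 more but only 15 remain, so it gets 20.
Total = 3×15 + 9×20 + 13×20 = 485.

485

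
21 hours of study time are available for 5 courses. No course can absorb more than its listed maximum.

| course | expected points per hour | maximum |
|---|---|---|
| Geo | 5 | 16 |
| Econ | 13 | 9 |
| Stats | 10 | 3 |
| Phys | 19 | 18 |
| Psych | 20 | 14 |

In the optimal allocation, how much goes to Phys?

7

Order the courses by expected points per hour: Psych 20 > Phys 19 > Econ 13 > Stats 10 > Geo 5.
Give Psych 14 to hit its cap of 14 ; 7 left.
Phys has room for 18 but only 7 remain, so it gets 7.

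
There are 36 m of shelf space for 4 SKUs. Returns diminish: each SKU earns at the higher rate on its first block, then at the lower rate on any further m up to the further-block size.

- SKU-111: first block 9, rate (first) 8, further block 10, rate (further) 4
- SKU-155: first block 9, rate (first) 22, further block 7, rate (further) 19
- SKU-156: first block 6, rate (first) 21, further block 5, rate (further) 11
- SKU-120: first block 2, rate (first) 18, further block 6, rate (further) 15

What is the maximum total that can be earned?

Treat each block as its own option and order by rate: SKU-155/tier1 22 > SKU-156/tier1 21 > SKU-155/tier2 19 > SKU-120/tier1 18 > SKU-120/tier2 15 > SKU-156/tier2 11 > SKU-111/tier1 8 > SKU-111/tier2 4.
SKU-155 tier1 at 22: fill all 9 ; 27 left.
SKU-156 tier1 at 21: fill all 6 ; 21 left.
SKU-155 tier2 at 19: fill all 7 ; 14 left.
SKU-120/tier1 (18): +2 ; 12 left.
SKU-120 tier2 at 15: fill all 6 ; 6 left.
Fill SKU-156 tier2 block (5 at 11) ; 1 left.
SKU-111/tier1: +1 of 9 at 8; pool empty.
Total = 22×9 + 21×6 + 19×7 + 18×2 + 15×6 + 11×5 + 8×1 = 646.

646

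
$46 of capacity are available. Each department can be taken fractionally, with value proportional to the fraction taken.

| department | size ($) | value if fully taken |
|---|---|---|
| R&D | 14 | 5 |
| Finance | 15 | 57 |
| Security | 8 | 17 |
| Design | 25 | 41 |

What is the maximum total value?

Best value per unit of size first: Finance 57/15≈3.8, Security 17/8≈2.12, Design 41/25≈1.64, R&D 5/14≈0.357.
Take all of Finance (15 $, value 57) → 31 $ left.
All 8 $ of Security fit (value 17) → 23 remain.
Only 23 $ remain; take 23/25 of Design for value 41×23/25 = 37.72.
Total value = 111.72.

111.72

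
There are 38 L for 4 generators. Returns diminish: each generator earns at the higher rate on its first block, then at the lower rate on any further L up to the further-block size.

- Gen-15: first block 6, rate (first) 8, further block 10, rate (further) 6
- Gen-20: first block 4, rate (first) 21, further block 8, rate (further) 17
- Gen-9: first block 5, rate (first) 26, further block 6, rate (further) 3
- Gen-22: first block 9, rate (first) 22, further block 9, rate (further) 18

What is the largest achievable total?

734

Order all 8 blocks by rate: Gen-9/first 26 > Gen-22/first 22 > Gen-20/first 21 > Gen-22/second 18 > Gen-20/second 17 > Gen-15/first 8 > Gen-15/second 6 > Gen-9/second 3.
Gen-9 first at 26: fill all 5 → 33 left.
Gen-22/first (22): +9 → 24 left.
Gen-20 first at 21: fill all 4 → 20 left.
Gen-22/second (18): +9 → 11 left.
Gen-20/second (17): +8 → 3 left.
Gen-15/first: +3 of 6 at 8; pool empty.
Total = 26×5 + 22×9 + 21×4 + 18×9 + 17×8 + 8×3 = 734.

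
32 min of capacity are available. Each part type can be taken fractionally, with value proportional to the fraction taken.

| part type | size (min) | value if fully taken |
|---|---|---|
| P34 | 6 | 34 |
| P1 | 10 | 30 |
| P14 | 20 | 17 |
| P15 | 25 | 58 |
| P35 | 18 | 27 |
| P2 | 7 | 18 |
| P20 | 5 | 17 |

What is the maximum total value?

108.28

Rank by value-to-size ratio: P34 34/6≈5.67, P20 17/5≈3.4, P1 30/10≈3, P2 18/7≈2.57, P15 58/25≈2.32, P35 27/18≈1.5, P14 17/20≈0.85.
P34: take in full, 6 min for value 34 → 26 left.
P20: take in full, 5 min for value 17 → 21 left.
P1: take in full, 10 min for value 30 → 11 left.
All 7 min of P2 fit (value 18) → 4 remain.
Fill the last 4 min with part of P15: 4/25 of it earns 9.28.
Total value = 108.28.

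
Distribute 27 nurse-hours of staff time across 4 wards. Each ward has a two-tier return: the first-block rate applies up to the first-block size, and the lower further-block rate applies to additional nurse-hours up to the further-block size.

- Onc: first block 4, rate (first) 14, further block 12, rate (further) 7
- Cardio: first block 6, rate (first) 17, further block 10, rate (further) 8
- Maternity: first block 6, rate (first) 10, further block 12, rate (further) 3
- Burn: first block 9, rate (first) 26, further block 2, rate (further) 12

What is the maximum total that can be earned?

476

Order all 8 blocks by rate: Burn/tier1 26 > Cardio/tier1 17 > Onc/tier1 14 > Burn/tier2 12 > Maternity/tier1 10 > Cardio/tier2 8 > Onc/tier2 7 > Maternity/tier2 3.
Burn tier1 at 26: fill all 9 ; 18 left.
Cardio tier1 at 17: fill all 6 ; 12 left.
Fill Onc tier1 block (4 at 14) ; 8 left.
Burn tier2 at 12: fill all 2 ; 6 left.
Fill Maternity tier1 block (6 at 10) ; 0 left.
Total = 26×9 + 17×6 + 14×4 + 12×2 + 10×6 = 476.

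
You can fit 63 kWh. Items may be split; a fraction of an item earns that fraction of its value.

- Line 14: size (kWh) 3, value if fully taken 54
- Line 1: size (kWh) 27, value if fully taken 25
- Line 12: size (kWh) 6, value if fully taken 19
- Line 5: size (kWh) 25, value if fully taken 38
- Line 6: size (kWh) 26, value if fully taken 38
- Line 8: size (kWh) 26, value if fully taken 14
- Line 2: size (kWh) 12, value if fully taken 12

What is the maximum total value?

152

Best value per unit of size first: Line 14 54/3≈18, Line 12 19/6≈3.17, Line 5 38/25≈1.52, Line 6 38/26≈1.46, Line 2 12/12≈1, Line 1 25/27≈0.926, Line 8 14/26≈0.538.
Take all of Line 14 (3 kWh, value 54) — 60 kWh left.
Line 12: take in full, 6 kWh for value 19 — 54 left.
Take all of Line 5 (25 kWh, value 38) — 29 kWh left.
Line 6: take in full, 26 kWh for value 38 — 3 left.
3 kWh left: a 3/12 share of Line 2 gives 12×3/12 = 3.
Total value = 152.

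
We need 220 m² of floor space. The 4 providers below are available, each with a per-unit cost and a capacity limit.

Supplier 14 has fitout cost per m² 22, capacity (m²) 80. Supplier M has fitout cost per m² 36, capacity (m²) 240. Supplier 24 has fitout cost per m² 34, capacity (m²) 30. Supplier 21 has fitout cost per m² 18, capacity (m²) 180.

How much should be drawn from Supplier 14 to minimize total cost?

40

Use providers in increasing cost order.
Supplier 21 at 18: take all 180 m² ; 40 still needed.
Take 40 from Supplier 14 at 22 to finish.
Supplier 24, Supplier M: unused.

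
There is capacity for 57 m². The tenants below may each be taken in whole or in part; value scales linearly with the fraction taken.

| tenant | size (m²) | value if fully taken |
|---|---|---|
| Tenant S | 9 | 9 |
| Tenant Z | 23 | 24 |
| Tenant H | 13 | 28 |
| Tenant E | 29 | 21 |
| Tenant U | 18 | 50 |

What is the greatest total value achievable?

Sort by value density: Tenant U 50/18≈2.78, Tenant H 28/13≈2.15, Tenant Z 24/23≈1.04, Tenant S 9/9≈1, Tenant E 21/29≈0.724.
Tenant U: take in full, 18 m² for value 50 → 39 left.
Take all of Tenant H (13 m², value 28) → 26 m² left.
Take all of Tenant Z (23 m², value 24) → 3 m² left.
3 m² left: a 3/9 share of Tenant S gives 9×3/9 = 3.
Total value = 105.

105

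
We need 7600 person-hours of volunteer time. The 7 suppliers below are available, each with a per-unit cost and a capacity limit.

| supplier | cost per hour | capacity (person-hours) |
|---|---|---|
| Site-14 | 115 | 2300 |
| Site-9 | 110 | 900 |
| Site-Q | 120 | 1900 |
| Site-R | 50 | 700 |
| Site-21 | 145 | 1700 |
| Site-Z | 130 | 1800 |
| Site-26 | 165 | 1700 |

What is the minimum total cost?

Use suppliers in increasing cost order.
Site-R at 50: take all 700 person-hours → 6900 still needed.
Site-9 at 110: take all 900 person-hours → 6000 still needed.
Site-14 at 115: take all 2300 person-hours → 3700 still needed.
Site-Q (120): use full 1900 → 1800 person-hours to go.
Site-Z at 130: take all 1800 person-hours → 0 still needed.
Site-21, Site-26: unused.
Cost = 700×50 + 900×110 + 2300×115 + 1900×120 + 1800×130 = 860500.

860500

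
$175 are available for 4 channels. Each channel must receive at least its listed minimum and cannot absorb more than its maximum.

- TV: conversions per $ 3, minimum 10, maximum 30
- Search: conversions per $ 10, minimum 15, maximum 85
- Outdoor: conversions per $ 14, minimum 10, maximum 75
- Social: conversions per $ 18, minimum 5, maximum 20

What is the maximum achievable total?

Meeting every minimum uses 10+15+10+5 = 40 $, leaving 135.
Highest conversions per $ first: Social 18 > Outdoor 14 > Search 10 > TV 3.
Social takes 15 more to reach its cap of 20 → 120 left.
Give Outdoor 65 more to hit its cap of 75 → 55 left.
Search has room for 70 more but only 55 remain, so it gets 70.
Total = 3×10 + 10×70 + 14×75 + 18×20 = 2140.

2140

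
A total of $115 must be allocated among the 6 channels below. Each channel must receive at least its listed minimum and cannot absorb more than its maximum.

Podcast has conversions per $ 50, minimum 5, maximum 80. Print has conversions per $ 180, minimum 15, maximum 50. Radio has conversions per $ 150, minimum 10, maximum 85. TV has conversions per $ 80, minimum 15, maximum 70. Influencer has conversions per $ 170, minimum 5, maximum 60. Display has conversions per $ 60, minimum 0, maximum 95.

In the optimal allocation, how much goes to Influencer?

Meeting every minimum uses 5+15+10+15+5+0 = 50 $, leaving 65.
Order the channels by conversions per $: Print 180 > Influencer 170 > Radio 150 > TV 80 > Display 60 > Podcast 50.
Print: +35 to 50 (cap) — 30 left.
Only 30 left; Influencer takes them to reach 35.

35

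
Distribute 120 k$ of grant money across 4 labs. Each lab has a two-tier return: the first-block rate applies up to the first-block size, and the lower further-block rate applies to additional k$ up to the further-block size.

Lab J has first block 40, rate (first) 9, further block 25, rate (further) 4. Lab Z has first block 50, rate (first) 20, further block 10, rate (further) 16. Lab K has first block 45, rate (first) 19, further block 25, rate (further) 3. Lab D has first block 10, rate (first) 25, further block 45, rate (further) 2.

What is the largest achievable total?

2310

Treat each block as its own option and order by rate: Lab D/first 25 > Lab Z/first 20 > Lab K/first 19 > Lab Z/second 16 > Lab J/first 9 > Lab J/second 4 > Lab K/second 3 > Lab D/second 2.
Lab D first at 25: fill all 10 ; 110 left.
Lab Z first at 20: fill all 50 ; 60 left.
Lab K/first (19): +45 ; 15 left.
Fill Lab Z second block (10 at 16) ; 5 left.
Lab J/first: +5 of 40 at 9; pool empty.
Total = 25×10 + 20×50 + 19×45 + 16×10 + 9×5 = 2310.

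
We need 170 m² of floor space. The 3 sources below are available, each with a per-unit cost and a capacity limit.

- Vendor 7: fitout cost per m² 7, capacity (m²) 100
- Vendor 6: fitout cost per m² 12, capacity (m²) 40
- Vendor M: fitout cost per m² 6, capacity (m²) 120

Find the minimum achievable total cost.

1070

Use sources in increasing cost order.
Take 120 from Vendor M at 6 — need 50 more.
Take 50 from Vendor 7 at 7 to finish.
Vendor 6: unused.
Cost = 120×6 + 50×7 = 1070.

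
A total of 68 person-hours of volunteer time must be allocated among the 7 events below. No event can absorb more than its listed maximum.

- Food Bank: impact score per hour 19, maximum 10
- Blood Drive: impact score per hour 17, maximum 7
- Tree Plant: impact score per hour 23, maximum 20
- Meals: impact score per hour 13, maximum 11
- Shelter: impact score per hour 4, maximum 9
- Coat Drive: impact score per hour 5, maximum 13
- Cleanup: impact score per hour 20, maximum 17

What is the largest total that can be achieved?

1267

Highest impact score per hour first: Tree Plant 23 > Cleanup 20 > Food Bank 19 > Blood Drive 17 > Meals 13 > Coat Drive 5 > Shelter 4.
Tree Plant: +20 to 20 (cap) → 48 left.
Cleanup: +17 to 17 (cap) → 31 left.
Food Bank takes 10 to reach its cap of 10 → 21 left.
Blood Drive takes 7 to reach its cap of 7 → 14 left.
Meals: +11 to 11 (cap) → 3 left.
Coat Drive: +3 (room for 13) → 3. Pool exhausted.
Total = 19×10 + 17×7 + 23×20 + 13×11 + 5×3 + 20×17 = 1267.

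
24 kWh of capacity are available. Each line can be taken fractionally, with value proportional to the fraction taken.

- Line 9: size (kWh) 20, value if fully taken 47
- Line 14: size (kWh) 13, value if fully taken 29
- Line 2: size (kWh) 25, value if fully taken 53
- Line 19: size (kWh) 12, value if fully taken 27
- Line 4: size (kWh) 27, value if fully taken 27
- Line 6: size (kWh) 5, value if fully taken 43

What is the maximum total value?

Rank by value-to-size ratio: Line 6 43/5≈8.6, Line 9 47/20≈2.35, Line 19 27/12≈2.25, Line 14 29/13≈2.23, Line 2 53/25≈2.12, Line 4 27/27≈1.
All 5 kWh of Line 6 fit (value 43) ; 19 remain.
Fill the last 19 kWh with part of Line 9: 19/20 of it earns 44.65.
Total value = 87.65.

87.65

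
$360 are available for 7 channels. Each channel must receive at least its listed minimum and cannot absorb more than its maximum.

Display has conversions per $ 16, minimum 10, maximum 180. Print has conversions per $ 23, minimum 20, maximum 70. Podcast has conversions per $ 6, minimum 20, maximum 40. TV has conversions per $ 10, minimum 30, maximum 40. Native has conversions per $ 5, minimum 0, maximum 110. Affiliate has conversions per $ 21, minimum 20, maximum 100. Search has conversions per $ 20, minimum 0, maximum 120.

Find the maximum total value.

6850

Meeting every minimum uses 10+20+20+30+0+20+0 = 100 $, leaving 260.
Rank by conversions per $: Print 23 > Affiliate 21 > Search 20 > Display 16 > TV 10 > Podcast 6 > Native 5.
Print takes 50 more to reach its cap of 70 — 210 left.
Affiliate takes 80 more to reach its cap of 100 — 130 left.
Search takes 120 more to reach its cap of 120 — 10 left.
Display: +10 (room for 170) → 20. Pool exhausted.
Total = 16×20 + 23×70 + 6×20 + 10×30 + 21×100 + 20×120 = 6850.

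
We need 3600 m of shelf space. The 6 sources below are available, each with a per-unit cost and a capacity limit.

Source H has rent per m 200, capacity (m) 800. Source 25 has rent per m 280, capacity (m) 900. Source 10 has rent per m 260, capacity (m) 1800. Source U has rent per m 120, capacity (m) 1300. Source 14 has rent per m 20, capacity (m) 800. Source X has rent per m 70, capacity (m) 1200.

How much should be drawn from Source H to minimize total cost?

Cheapest first:
Source 14 (20): use full 800 ; 2800 m to go.
Take 1200 from Source X at 70 ; need 1600 more.
Take 1300 from Source U at 120 ; need 300 more.
Source H (200): take the remaining 300 ; done.
Source 10, Source 25: unused.

300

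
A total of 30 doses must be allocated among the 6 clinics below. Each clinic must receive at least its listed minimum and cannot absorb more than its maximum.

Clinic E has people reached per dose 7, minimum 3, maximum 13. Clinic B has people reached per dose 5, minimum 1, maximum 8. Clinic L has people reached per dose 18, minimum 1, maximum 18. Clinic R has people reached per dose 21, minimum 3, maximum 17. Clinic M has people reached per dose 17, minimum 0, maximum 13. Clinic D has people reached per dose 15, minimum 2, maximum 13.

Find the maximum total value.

539

Meeting every minimum uses 3+1+1+3+0+2 = 10 doses, leaving 20.
Rank by people reached per dose: Clinic R 21 > Clinic L 18 > Clinic M 17 > Clinic D 15 > Clinic E 7 > Clinic B 5.
Clinic R takes 14 more to reach its cap of 17 — 6 left.
Only 6 left; Clinic L takes them to reach 7.
Total = 7×3 + 5×1 + 18×7 + 21×17 + 15×2 = 539.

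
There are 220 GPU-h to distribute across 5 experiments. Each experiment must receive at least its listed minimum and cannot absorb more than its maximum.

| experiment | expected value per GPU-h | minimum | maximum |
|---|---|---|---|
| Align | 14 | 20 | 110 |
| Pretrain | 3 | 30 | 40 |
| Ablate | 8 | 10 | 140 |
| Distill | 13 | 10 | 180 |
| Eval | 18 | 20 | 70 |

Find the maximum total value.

2960

Meeting every minimum uses 20+30+10+10+20 = 90 GPU-h, leaving 130.
Highest expected value per GPU-h first: Eval 18 > Align 14 > Distill 13 > Ablate 8 > Pretrain 3.
Eval takes 50 more to reach its cap of 70 → 80 left.
Align has room for 90 more but only 80 remain, so it gets 100.
Total = 14×100 + 3×30 + 8×10 + 13×10 + 18×70 = 2960.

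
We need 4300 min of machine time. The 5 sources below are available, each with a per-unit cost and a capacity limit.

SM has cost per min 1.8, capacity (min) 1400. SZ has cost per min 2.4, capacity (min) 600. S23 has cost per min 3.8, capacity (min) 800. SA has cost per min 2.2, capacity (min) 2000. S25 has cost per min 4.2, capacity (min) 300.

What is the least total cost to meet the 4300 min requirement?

9500

Cheapest first:
SM at 1.8: take all 1400 min → 2900 still needed.
SA at 2.2: take all 2000 min → 900 still needed.
SZ (2.4): use full 600 → 300 min to go.
S23 (3.8): take the remaining 300 → done.
S25: unused.
Cost = 1400×1.8 + 2000×2.2 + 600×2.4 + 300×3.8 = 9500.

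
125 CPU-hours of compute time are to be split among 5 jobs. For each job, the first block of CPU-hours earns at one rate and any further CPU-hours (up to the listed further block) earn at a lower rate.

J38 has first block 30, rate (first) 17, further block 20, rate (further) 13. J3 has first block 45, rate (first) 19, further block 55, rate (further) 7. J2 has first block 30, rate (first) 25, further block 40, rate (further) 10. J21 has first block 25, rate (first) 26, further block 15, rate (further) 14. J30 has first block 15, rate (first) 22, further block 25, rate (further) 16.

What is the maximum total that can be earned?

2755

Order all 10 blocks by rate: J21/T1 26 > J2/T1 25 > J30/T1 22 > J3/T1 19 > J38/T1 17 > J30/T2 16 > J21/T2 14 > J38/T2 13 > J2/T2 10 > J3/T2 7.
J21 T1 at 26: fill all 25 — 100 left.
J2 T1 at 25: fill all 30 — 70 left.
J30 T1 at 22: fill all 15 — 55 left.
Fill J3 T1 block (45 at 19) — 10 left.
J38 T1 at 17: only 10 left, fill 10.
Total = 26×25 + 25×30 + 22×15 + 19×45 + 17×10 = 2755.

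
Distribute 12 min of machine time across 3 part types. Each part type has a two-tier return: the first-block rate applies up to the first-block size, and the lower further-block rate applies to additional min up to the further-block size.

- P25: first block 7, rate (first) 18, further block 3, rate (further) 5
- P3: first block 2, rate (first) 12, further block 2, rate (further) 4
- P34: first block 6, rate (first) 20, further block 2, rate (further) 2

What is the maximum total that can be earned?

Treat each block as its own option and order by rate: P34/T1 20 > P25/T1 18 > P3/T1 12 > P25/T2 5 > P3/T2 4 > P34/T2 2.
P34/T1 (20): +6 → 6 left.
P25/T1: +6 of 7 at 18; pool empty.
Total = 20×6 + 18×6 = 228.

228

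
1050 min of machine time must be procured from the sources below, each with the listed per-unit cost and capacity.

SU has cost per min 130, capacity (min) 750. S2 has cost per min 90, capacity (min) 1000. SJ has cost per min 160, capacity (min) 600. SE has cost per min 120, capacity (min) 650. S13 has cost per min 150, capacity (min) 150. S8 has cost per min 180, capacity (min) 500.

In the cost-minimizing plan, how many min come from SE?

50

Fill from the cheapest source first.
S2 (90): use full 1000 — 50 min to go.
SE (120): take the remaining 50 — done.
SU, S13, SJ, S8: unused.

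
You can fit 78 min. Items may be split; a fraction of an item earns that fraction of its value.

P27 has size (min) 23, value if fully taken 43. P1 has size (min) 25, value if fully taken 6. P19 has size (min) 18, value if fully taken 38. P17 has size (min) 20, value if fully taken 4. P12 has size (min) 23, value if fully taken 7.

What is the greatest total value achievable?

91.36

Rank by value-to-size ratio: P19 38/18≈2.11, P27 43/23≈1.87, P12 7/23≈0.304, P1 6/25≈0.24, P17 4/20≈0.2.
Take all of P19 (18 min, value 38) → 60 min left.
All 23 min of P27 fit (value 43) → 37 remain.
All 23 min of P12 fit (value 7) → 14 remain.
Fill the last 14 min with part of P1: 14/25 of it earns 3.36.
Total value = 91.36.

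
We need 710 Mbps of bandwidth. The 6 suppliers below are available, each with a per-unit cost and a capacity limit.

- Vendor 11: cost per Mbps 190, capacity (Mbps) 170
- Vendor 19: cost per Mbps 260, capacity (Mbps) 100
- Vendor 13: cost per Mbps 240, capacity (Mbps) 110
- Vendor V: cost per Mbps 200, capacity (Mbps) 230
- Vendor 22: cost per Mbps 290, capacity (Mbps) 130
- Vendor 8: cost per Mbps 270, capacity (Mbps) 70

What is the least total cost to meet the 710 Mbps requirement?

158300

Fill from the cheapest supplier first.
Vendor 11 (190): use full 170 — 540 Mbps to go.
Take 230 from Vendor V at 200 — need 310 more.
Take 110 from Vendor 13 at 240 — need 200 more.
Take 100 from Vendor 19 at 260 — need 100 more.
Take 70 from Vendor 8 at 270 — need 30 more.
Vendor 22 at 290: take 30 of its 130 — requirement met.
Cost = 170×190 + 230×200 + 110×240 + 100×260 + 70×270 + 30×290 = 158300.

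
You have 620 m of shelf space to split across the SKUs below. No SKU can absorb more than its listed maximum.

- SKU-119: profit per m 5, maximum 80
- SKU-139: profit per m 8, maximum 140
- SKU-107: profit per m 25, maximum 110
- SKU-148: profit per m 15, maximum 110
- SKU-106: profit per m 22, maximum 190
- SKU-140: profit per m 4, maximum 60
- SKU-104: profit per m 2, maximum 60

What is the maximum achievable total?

10050

Highest profit per m first: SKU-107 25 > SKU-106 22 > SKU-148 15 > SKU-139 8 > SKU-119 5 > SKU-140 4 > SKU-104 2.
SKU-107: +110 to 110 (cap) — 510 left.
SKU-106 takes 190 to reach its cap of 190 — 320 left.
SKU-148 takes 110 to reach its cap of 110 — 210 left.
Give SKU-139 140 to hit its cap of 140 — 70 left.
Only 70 left; SKU-119 takes them to reach 70.
Total = 5×70 + 8×140 + 25×110 + 15×110 + 22×190 = 10050.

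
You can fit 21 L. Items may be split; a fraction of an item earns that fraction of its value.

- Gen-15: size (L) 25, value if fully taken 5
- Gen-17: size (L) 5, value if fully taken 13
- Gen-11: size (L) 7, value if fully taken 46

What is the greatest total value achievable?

60.8

Sort by value density: Gen-11 46/7≈6.57, Gen-17 13/5≈2.6, Gen-15 5/25≈0.2.
Take all of Gen-11 (7 L, value 46) — 14 L left.
All 5 L of Gen-17 fit (value 13) — 9 remain.
Fill the last 9 L with part of Gen-15: 9/25 of it earns 1.8.
Total value = 60.8.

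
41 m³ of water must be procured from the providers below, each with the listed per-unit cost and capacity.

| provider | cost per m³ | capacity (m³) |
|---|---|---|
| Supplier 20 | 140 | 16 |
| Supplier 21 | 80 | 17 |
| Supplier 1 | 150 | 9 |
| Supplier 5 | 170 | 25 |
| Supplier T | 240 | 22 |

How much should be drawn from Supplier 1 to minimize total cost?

Cheapest first:
Take 17 from Supplier 21 at 80 → need 24 more.
Take 16 from Supplier 20 at 140 → need 8 more.
Take 8 from Supplier 1 at 150 to finish.
Supplier 5, Supplier T: unused.

8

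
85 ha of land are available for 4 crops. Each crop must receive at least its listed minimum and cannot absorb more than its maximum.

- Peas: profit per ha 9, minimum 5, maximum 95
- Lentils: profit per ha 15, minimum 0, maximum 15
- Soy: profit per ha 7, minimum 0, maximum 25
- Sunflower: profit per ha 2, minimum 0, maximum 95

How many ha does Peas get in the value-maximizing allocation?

70

Meeting every minimum uses 5+0+0+0 = 5 ha, leaving 80.
Rank by profit per ha: Lentils 15 > Peas 9 > Soy 7 > Sunflower 2.
Give Lentils 15 more to hit its cap of 15 — 65 left.
Peas has room for 90 more but only 65 remain, so it gets 70.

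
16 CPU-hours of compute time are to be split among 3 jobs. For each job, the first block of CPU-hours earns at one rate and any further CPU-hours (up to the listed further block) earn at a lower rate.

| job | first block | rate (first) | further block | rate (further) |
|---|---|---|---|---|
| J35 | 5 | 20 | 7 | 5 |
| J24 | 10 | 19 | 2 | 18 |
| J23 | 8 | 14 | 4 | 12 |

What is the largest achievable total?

Rank every tier by rate: J35/T1 20 > J24/T1 19 > J24/T2 18 > J23/T1 14 > J23/T2 12 > J35/T2 5.
J35 T1 at 20: fill all 5 → 11 left.
J24/T1 (19): +10 → 1 left.
J24/T2: +1 of 2 at 18; pool empty.
Total = 20×5 + 19×10 + 18×1 = 308.

308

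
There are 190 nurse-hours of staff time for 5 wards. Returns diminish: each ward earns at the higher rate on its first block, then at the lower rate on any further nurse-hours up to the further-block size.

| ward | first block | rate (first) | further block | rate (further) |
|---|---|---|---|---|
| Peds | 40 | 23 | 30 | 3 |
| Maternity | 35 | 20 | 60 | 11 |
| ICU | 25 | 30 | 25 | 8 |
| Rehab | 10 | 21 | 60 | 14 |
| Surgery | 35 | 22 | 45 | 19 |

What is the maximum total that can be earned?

Rank every tier by rate: ICU/T1 30 > Peds/T1 23 > Surgery/T1 22 > Rehab/T1 21 > Maternity/T1 20 > Surgery/T2 19 > Rehab/T2 14 > Maternity/T2 11 > ICU/T2 8 > Peds/T2 3.
ICU T1 at 30: fill all 25 ; 165 left.
Peds T1 at 23: fill all 40 ; 125 left.
Fill Surgery T1 block (35 at 22) ; 90 left.
Rehab T1 at 21: fill all 10 ; 80 left.
Maternity T1 at 20: fill all 35 ; 45 left.
Surgery T2 at 19: fill all 45 ; 0 left.
Total = 30×25 + 23×40 + 22×35 + 21×10 + 20×35 + 19×45 = 4205.

4205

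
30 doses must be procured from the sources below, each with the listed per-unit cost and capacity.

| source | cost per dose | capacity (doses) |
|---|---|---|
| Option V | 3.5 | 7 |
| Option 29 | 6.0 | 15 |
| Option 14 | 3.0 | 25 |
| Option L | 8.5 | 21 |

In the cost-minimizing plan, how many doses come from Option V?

Use sources in increasing cost order.
Option 14 at 3.0: take all 25 doses → 5 still needed.
Option V at 3.5: take 5 of its 7 → requirement met.
Option 29, Option L: unused.

5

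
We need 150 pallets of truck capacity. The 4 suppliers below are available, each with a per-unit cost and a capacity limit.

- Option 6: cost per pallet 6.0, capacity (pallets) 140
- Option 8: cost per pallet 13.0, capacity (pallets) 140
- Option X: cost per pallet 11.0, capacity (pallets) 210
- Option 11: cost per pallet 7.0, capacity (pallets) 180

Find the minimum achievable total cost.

910

Use suppliers in increasing cost order.
Option 6 (6.0): use full 140 — 10 pallets to go.
Take 10 from Option 11 at 7.0 to finish.
Option X, Option 8: unused.
Cost = 140×6.0 + 10×7.0 = 910.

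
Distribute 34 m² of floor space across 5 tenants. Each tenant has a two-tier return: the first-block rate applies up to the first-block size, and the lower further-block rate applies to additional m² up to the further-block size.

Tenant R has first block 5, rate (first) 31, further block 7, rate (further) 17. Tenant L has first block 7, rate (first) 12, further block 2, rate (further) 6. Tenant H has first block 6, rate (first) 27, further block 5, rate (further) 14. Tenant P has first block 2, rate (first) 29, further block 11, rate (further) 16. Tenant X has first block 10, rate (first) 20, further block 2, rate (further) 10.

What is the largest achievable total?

Treat each block as its own option and order by rate: Tenant R/first 31 > Tenant P/first 29 > Tenant H/first 27 > Tenant X/first 20 > Tenant R/second 17 > Tenant P/second 16 > Tenant H/second 14 > Tenant L/first 12 > Tenant X/second 10 > Tenant L/second 6.
Tenant R first at 31: fill all 5 ; 29 left.
Tenant P first at 29: fill all 2 ; 27 left.
Tenant H/first (27): +6 ; 21 left.
Fill Tenant X first block (10 at 20) ; 11 left.
Tenant R second at 17: fill all 7 ; 4 left.
Tenant P second at 16: only 4 left, fill 4.
Total = 31×5 + 29×2 + 27×6 + 20×10 + 17×7 + 16×4 = 758.

758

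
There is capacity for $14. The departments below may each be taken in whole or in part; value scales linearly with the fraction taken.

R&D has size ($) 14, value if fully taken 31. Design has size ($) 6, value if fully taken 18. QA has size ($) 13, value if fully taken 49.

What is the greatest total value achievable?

Rank by value-to-size ratio: QA 49/13≈3.77, Design 18/6≈3, R&D 31/14≈2.21.
All 13 $ of QA fit (value 49) ; 1 remain.
Only 1 $ remain; take 1/6 of Design for value 18×1/6 = 3.
Total value = 52.

52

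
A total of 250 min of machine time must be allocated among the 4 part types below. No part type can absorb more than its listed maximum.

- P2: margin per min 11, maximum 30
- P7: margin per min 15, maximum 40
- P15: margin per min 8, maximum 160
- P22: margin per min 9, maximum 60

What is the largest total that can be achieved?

Rank by margin per min: P7 15 > P2 11 > P22 9 > P15 8.
P7 takes 40 to reach its cap of 40 ; 210 left.
P2: +30 to 30 (cap) ; 180 left.
P22 takes 60 to reach its cap of 60 ; 120 left.
Only 120 left; P15 takes them to reach 120.
Total = 11×30 + 15×40 + 8×120 + 9×60 = 2430.

2430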